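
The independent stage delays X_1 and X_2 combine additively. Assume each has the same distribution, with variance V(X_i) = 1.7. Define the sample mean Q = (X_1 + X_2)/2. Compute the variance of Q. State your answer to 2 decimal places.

0.85

By independence, V(Q) = (0.5)²V(X_1) + (0.5)²V(X_2)
= (0.5)²·1.7 + (0.5)²·1.7 = 0.85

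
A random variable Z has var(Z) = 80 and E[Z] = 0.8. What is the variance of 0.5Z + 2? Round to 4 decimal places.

20.0000

var(0.5Z + 2) = (0.5)²·var(Z) = 0.25·80 = 20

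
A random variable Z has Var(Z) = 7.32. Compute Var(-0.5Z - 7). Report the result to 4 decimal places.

1.8300

Var(-0.5Z - 7) = (-0.5)²·Var(Z) = 0.25·7.32 = 1.83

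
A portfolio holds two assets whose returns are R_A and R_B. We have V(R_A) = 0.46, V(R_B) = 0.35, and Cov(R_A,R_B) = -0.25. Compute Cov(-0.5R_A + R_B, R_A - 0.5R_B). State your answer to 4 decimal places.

-0.7175

Cov(-0.5R_A + R_B, R_A - 0.5R_B) = (-0.5)(1)V(R_A) + (1)(-0.5)V(R_B) + [(-0.5)(-0.5) + (1)(1)]Cov(R_A,R_B)
= -0.5·0.46 + -0.5·0.35 + 1.25·-0.25 = -0.7175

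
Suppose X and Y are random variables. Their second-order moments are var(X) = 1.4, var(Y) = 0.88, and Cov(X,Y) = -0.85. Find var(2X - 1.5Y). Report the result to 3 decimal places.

var(2X - 1.5Y) = (2)²·var(X) + (-1.5)²·var(Y) + 2·(2)·(-1.5)·Cov(X,Y)
= 4·1.4 + 2.25·0.88 + -6·-0.85 = 12.68

12.680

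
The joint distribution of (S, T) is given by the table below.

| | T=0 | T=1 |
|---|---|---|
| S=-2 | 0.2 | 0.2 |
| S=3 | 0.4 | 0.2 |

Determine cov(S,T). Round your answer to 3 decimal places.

-0.200

E[S] = 1,  E[T] = 0.4
E[ST] = 0.2
cov(S,T) = E[ST] − E[S]E[T] = 0.2 − (1)(0.4) = -0.2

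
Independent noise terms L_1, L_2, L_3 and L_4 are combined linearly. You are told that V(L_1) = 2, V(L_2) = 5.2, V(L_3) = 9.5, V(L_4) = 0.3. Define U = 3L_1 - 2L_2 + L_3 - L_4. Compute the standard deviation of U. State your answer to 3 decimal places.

6.971

By independence, V(U) = (3)²V(L_1) + (-2)²V(L_2) + (1)²V(L_3) + (-1)²V(L_4)
= (3)²·2 + (-2)²·5.2 + (1)²·9.5 + (-1)²·0.3 = 48.6
SD(U) = √48.6 ≈ 6.971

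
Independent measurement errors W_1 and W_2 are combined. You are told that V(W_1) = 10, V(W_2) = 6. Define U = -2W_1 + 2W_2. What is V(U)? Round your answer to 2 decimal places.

By independence, V(U) = (-2)²V(W_1) + (2)²V(W_2)
= (-2)²·10 + (2)²·6 = 64

64.00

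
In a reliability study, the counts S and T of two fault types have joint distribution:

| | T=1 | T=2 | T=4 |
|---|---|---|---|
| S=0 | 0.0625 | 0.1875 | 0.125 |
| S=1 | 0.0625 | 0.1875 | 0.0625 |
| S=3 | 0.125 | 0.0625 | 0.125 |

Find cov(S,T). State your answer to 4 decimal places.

-0.0313

E[S] = 1.25,  E[T] = 2.375
E[ST] = 2.9375
cov(S,T) = E[ST] − E[S]E[T] = 2.9375 − (1.25)(2.375) = -0.03125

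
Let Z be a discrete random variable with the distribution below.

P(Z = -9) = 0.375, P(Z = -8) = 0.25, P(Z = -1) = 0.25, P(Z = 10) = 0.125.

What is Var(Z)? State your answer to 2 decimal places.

39.98

E[Z] = (-9)(0.375) + (-8)(0.25) + (-1)(0.25) + (10)(0.125) = -4.375
E[Z²] = (-9)²(0.375) + (-8)²(0.25) + (-1)²(0.25) + (10)²(0.125) = 59.125
Var(Z) = E[Z²] − (E[Z])² = 59.125 − (-4.375)² = 39.984375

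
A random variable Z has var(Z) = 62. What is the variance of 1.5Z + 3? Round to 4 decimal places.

139.5000

var(1.5Z + 3) = (1.5)²·var(Z) = 2.25·62 = 139.5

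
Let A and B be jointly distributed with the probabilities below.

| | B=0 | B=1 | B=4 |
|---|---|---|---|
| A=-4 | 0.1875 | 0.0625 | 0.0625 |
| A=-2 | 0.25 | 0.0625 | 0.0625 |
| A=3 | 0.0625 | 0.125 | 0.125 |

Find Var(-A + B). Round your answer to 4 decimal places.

8.2148

E[A] = -1.0625,  E[B] = 1.25,  E[AB] = 0
Var(A) = 9.3125 − (-1.0625)² = 8.18359375;  Var(B) = 4.25 − (1.25)² = 2.6875
Cov(A,B) = 0 − (-1.0625)(1.25) = 1.328125
Var(-A + B) = (-1)²·8.18359375 + (1)²·2.6875 + 2·(-1)·(1)·1.328125 = 8.21484375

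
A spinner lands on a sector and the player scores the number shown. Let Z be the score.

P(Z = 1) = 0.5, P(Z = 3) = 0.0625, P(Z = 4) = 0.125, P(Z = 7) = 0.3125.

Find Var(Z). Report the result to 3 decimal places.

E[Z] = (1)(0.5) + (3)(0.0625) + (4)(0.125) + (7)(0.3125) = 3.375
E[Z²] = (1)²(0.5) + (3)²(0.0625) + (4)²(0.125) + (7)²(0.3125) = 18.375
Var(Z) = E[Z²] − (E[Z])² = 18.375 − (3.375)² = 6.984375

6.984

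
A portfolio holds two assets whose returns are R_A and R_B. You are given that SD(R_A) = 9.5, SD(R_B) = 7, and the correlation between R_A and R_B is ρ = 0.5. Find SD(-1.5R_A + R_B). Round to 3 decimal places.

12.341

Var(R_A) = (9.5)² = 90.25;  Var(R_B) = (7)² = 49
Cov(R_A,R_B) = ρ·SD(R_A)·SD(R_B) = 0.5·9.5·7 = 33.25
Var(-1.5R_A + R_B) = (-1.5)²·Var(R_A) + (1)²·Var(R_B) + 2·(-1.5)·(1)·Cov(R_A,R_B)
= 2.25·90.25 + 1·49 + -3·33.25 = 152.3125
SD(-1.5R_A + R_B) = √152.3125 ≈ 12.341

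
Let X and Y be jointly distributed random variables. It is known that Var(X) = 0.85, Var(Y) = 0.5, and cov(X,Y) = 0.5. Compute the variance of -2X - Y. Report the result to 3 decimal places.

Var(-2X - Y) = (-2)²·Var(X) + (-1)²·Var(Y) + 2·(-2)·(-1)·cov(X,Y)
= 4·0.85 + 1·0.5 + 4·0.5 = 5.9

5.900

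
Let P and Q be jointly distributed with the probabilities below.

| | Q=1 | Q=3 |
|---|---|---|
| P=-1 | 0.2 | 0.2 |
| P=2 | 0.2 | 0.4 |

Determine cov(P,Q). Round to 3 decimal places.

E[P] = 0.8,  E[Q] = 2.2
E[PQ] = 2
cov(P,Q) = E[PQ] − E[P]E[Q] = 2 − (0.8)(2.2) = 0.24

0.240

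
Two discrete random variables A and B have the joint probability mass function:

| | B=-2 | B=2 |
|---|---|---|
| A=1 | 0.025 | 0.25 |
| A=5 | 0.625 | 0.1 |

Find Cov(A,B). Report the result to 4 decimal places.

E[A] = 3.9,  E[B] = -0.6
E[AB] = -4.8
Cov(A,B) = E[AB] − E[A]E[B] = -4.8 − (3.9)(-0.6) = -2.46

-2.4600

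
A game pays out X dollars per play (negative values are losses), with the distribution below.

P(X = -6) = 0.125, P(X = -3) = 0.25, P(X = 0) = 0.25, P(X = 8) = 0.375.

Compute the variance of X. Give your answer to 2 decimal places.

28.50

E[X] = (-6)(0.125) + (-3)(0.25) + (0)(0.25) + (8)(0.375) = 1.5
E[X²] = (-6)²(0.125) + (-3)²(0.25) + (0)²(0.25) + (8)²(0.375) = 30.75
var(X) = E[X²] − (E[X])² = 30.75 − (1.5)² = 28.5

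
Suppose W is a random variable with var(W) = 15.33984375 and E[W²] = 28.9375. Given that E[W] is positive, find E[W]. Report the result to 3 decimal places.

3.688

(E[W])² = E[W²] − var(W) = 28.9375 − 15.33984375 = 13.59765625
E[W] = √13.59765625 = 3.6875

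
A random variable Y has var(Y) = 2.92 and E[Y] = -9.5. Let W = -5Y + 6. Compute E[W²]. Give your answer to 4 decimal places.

E[-5Y + 6] = -5·-9.5 + 6 = 53.5
var(-5Y + 6) = (-5)²·2.92 = 73
E[W²] = var(W) + (E[W])² = 73 + (53.5)² = 2935.25

2935.2500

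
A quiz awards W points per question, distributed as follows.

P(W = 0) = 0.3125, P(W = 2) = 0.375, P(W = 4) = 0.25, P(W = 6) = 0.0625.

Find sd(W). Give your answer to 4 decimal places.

E[W] = (0)(0.3125) + (2)(0.375) + (4)(0.25) + (6)(0.0625) = 2.125
E[W²] = (0)²(0.3125) + (2)²(0.375) + (4)²(0.25) + (6)²(0.0625) = 7.75
Var(W) = E[W²] − (E[W])² = 7.75 − (2.125)² = 3.234375
sd(W) = √3.234375 ≈ 1.7984

1.7984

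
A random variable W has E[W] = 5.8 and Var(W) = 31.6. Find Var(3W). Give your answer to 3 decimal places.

Var(3W) = (3)²·Var(W) = 9·31.6 = 284.4

284.400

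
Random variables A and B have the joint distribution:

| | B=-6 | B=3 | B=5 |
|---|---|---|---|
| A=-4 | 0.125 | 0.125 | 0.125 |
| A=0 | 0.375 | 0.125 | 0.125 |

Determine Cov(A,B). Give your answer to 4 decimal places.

E[A] = -1.5,  E[B] = -1
E[AB] = -1
Cov(A,B) = E[AB] − E[A]E[B] = -1 − (-1.5)(-1) = -2.5

-2.5000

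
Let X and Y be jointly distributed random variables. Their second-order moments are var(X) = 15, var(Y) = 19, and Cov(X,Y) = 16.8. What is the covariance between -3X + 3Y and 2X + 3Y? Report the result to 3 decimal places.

Cov(-3X + 3Y, 2X + 3Y) = (-3)(2)var(X) + (3)(3)var(Y) + [(-3)(3) + (3)(2)]Cov(X,Y)
= -6·15 + 9·19 + -3·16.8 = 30.6

30.600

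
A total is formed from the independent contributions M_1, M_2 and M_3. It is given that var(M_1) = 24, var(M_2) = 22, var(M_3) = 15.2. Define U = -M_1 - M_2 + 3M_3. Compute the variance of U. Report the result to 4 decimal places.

182.8000

By independence, var(U) = (-1)²var(M_1) + (-1)²var(M_2) + (3)²var(M_3)
= (-1)²·24 + (-1)²·22 + (3)²·15.2 = 182.8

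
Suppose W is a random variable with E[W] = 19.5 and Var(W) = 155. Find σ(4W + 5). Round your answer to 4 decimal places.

Var(4W + 5) = (4)²·155 = 2480
σ(4W + 5) = √2480 ≈ 49.7996

49.7996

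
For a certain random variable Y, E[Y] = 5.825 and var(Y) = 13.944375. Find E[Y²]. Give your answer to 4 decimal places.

47.8750

E[Y²] = var(Y) + (E[Y])² = 13.944375 + (5.825)² = 47.875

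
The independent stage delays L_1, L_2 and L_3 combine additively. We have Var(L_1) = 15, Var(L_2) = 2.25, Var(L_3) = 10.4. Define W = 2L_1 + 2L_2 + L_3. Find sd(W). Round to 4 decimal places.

8.9107

By independence, Var(W) = (2)²Var(L_1) + (2)²Var(L_2) + (1)²Var(L_3)
= (2)²·15 + (2)²·2.25 + (1)²·10.4 = 79.4
sd(W) = √79.4 ≈ 8.9107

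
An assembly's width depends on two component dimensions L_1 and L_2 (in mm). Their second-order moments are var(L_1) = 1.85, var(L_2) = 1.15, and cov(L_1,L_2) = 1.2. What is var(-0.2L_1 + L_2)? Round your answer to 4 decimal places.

0.7440

var(-0.2L_1 + L_2) = (-0.2)²·var(L_1) + (1)²·var(L_2) + 2·(-0.2)·(1)·cov(L_1,L_2)
= 0.04·1.85 + 1·1.15 + -0.4·1.2 = 0.744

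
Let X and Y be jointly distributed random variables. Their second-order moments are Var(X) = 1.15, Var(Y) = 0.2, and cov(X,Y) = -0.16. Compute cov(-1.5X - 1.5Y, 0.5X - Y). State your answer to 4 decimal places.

-0.6825

cov(-1.5X - 1.5Y, 0.5X - Y) = (-1.5)(0.5)Var(X) + (-1.5)(-1)Var(Y) + [(-1.5)(-1) + (-1.5)(0.5)]cov(X,Y)
= -0.75·1.15 + 1.5·0.2 + 0.75·-0.16 = -0.6825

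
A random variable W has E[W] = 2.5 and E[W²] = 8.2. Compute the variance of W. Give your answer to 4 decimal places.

1.9500

V(W) = 8.2 − (2.5)² = 1.95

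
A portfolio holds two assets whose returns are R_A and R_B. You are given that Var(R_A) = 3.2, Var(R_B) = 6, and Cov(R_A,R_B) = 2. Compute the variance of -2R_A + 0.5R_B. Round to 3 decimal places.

10.300

Var(-2R_A + 0.5R_B) = (-2)²·Var(R_A) + (0.5)²·Var(R_B) + 2·(-2)·(0.5)·Cov(R_A,R_B)
= 4·3.2 + 0.25·6 + -2·2 = 10.3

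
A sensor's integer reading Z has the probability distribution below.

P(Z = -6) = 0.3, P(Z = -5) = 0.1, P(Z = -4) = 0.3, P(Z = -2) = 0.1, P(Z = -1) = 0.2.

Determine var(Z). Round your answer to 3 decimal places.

3.490

E[Z] = (-6)(0.3) + (-5)(0.1) + (-4)(0.3) + (-2)(0.1) + (-1)(0.2) = -3.9
E[Z²] = (-6)²(0.3) + (-5)²(0.1) + (-4)²(0.3) + (-2)²(0.1) + (-1)²(0.2) = 18.7
var(Z) = E[Z²] − (E[Z])² = 18.7 − (-3.9)² = 3.49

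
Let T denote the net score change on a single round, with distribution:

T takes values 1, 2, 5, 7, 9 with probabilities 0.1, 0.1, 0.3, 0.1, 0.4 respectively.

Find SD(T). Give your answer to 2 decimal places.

2.84

E[T] = (1)(0.1) + (2)(0.1) + (5)(0.3) + (7)(0.1) + (9)(0.4) = 6.1
E[T²] = (1)²(0.1) + (2)²(0.1) + (5)²(0.3) + (7)²(0.1) + (9)²(0.4) = 45.3
V(T) = E[T²] − (E[T])² = 45.3 − (6.1)² = 8.09
SD(T) = √8.09 ≈ 2.84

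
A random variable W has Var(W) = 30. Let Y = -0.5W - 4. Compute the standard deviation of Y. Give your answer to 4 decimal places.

2.7386

Var(-0.5W - 4) = (-0.5)²·30 = 7.5
sd(Y) = √7.5 ≈ 2.7386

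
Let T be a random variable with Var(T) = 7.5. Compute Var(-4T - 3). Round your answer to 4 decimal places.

Var(-4T - 3) = (-4)²·Var(T) = 16·7.5 = 120

120.0000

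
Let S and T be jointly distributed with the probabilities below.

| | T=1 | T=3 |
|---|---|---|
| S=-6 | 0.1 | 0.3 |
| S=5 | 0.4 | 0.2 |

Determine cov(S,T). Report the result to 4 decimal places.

-2.2000

E[S] = 0.6,  E[T] = 2
E[ST] = -1
cov(S,T) = E[ST] − E[S]E[T] = -1 − (0.6)(2) = -2.2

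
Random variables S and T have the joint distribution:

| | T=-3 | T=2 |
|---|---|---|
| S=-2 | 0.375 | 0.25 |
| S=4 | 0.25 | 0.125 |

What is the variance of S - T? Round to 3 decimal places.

E[S] = 0.25,  E[T] = -1.125,  E[ST] = -0.75
V(S) = 8.5 − (0.25)² = 8.4375;  V(T) = 7.125 − (-1.125)² = 5.859375
Cov(S,T) = -0.75 − (0.25)(-1.125) = -0.46875
V(S - T) = (1)²·8.4375 + (-1)²·5.859375 + 2·(1)·(-1)·-0.46875 = 15.234375

15.234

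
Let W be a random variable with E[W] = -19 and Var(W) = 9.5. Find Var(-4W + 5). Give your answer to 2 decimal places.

Var(-4W + 5) = (-4)²·Var(W) = 16·9.5 = 152

152.00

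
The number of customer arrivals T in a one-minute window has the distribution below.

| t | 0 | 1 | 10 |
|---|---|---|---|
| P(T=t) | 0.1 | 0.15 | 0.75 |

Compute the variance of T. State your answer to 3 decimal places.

E[T] = (0)(0.1) + (1)(0.15) + (10)(0.75) = 7.65
E[T²] = (0)²(0.1) + (1)²(0.15) + (10)²(0.75) = 75.15
var(T) = E[T²] − (E[T])² = 75.15 − (7.65)² = 16.6275

16.628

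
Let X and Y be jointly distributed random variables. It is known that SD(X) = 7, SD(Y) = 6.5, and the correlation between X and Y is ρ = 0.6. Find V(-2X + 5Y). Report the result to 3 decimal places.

706.250

V(X) = (7)² = 49;  V(Y) = (6.5)² = 42.25
Cov(X,Y) = ρ·SD(X)·SD(Y) = 0.6·7·6.5 = 27.3
V(-2X + 5Y) = (-2)²·V(X) + (5)²·V(Y) + 2·(-2)·(5)·Cov(X,Y)
= 4·49 + 25·42.25 + -20·27.3 = 706.25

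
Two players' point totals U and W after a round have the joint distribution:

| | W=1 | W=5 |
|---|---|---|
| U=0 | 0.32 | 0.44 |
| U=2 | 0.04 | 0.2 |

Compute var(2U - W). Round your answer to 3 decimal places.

5.120

E[U] = 0.48,  E[W] = 3.56,  E[UW] = 2.08
var(U) = 0.96 − (0.48)² = 0.7296;  var(W) = 16.36 − (3.56)² = 3.6864
cov(U,W) = 2.08 − (0.48)(3.56) = 0.3712
var(2U - W) = (2)²·0.7296 + (-1)²·3.6864 + 2·(2)·(-1)·0.3712 = 5.12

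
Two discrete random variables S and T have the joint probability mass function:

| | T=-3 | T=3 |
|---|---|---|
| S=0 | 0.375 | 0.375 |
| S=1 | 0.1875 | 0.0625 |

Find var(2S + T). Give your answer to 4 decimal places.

E[S] = 0.25,  E[T] = -0.375,  E[ST] = -0.375
var(S) = 0.25 − (0.25)² = 0.1875;  var(T) = 9 − (-0.375)² = 8.859375
cov(S,T) = -0.375 − (0.25)(-0.375) = -0.28125
var(2S + T) = (2)²·0.1875 + (1)²·8.859375 + 2·(2)·(1)·-0.28125 = 8.484375

8.4844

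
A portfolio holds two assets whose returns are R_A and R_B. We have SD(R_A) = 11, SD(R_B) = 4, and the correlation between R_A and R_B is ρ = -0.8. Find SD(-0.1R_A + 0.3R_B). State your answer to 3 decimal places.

2.182

var(R_A) = (11)² = 121;  var(R_B) = (4)² = 16
cov(R_A,R_B) = ρ·SD(R_A)·SD(R_B) = -0.8·11·4 = -35.2
var(-0.1R_A + 0.3R_B) = (-0.1)²·var(R_A) + (0.3)²·var(R_B) + 2·(-0.1)·(0.3)·cov(R_A,R_B)
= 0.01·121 + 0.09·16 + -0.06·-35.2 = 4.762
SD(-0.1R_A + 0.3R_B) = √4.762 ≈ 2.182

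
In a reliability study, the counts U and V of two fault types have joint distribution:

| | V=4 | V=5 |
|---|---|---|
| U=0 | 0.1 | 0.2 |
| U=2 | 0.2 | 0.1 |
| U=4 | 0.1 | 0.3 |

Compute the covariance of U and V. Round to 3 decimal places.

0.080

E[U] = 2.2,  E[V] = 4.6
E[UV] = 10.2
Cov(U,V) = E[UV] − E[U]E[V] = 10.2 − (2.2)(4.6) = 0.08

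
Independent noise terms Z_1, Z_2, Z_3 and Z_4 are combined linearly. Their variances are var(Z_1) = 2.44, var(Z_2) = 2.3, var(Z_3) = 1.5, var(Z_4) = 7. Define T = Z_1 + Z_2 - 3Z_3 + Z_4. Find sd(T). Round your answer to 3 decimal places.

By independence, var(T) = (1)²var(Z_1) + (1)²var(Z_2) + (-3)²var(Z_3) + (1)²var(Z_4)
= (1)²·2.44 + (1)²·2.3 + (-3)²·1.5 + (1)²·7 = 25.24
sd(T) = √25.24 ≈ 5.024

5.024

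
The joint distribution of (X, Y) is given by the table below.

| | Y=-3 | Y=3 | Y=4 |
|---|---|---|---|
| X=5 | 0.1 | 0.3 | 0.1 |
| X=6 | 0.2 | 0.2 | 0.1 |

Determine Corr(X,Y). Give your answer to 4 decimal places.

E[X] = 5.5,  E[Y] = 1.4
E[XY] = 7.4
Cov(X,Y) = E[XY] − E[X]E[Y] = 7.4 − (5.5)(1.4) = -0.3
Var(X) = 0.25,  Var(Y) = 8.44
ρ = -0.3 / √(0.25·8.44) ≈ -0.2065

-0.2065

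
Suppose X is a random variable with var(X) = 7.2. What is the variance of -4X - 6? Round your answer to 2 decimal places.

115.20

var(-4X - 6) = (-4)²·var(X) = 16·7.2 = 115.2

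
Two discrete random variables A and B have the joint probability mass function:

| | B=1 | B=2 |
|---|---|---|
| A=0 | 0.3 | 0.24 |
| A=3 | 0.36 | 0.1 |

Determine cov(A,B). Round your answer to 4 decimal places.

E[A] = 1.38,  E[B] = 1.34
E[AB] = 1.68
cov(A,B) = E[AB] − E[A]E[B] = 1.68 − (1.38)(1.34) = -0.1692

-0.1692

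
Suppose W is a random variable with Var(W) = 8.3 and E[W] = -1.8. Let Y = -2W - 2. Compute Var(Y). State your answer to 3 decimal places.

33.200

Var(-2W - 2) = (-2)²·Var(W) = 4·8.3 = 33.2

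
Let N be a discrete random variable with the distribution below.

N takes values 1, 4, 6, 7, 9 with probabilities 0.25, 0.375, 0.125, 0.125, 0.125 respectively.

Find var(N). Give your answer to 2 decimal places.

6.75

E[N] = (1)(0.25) + (4)(0.375) + (6)(0.125) + (7)(0.125) + (9)(0.125) = 4.5
E[N²] = (1)²(0.25) + (4)²(0.375) + (6)²(0.125) + (7)²(0.125) + (9)²(0.125) = 27
var(N) = E[N²] − (E[N])² = 27 − (4.5)² = 6.75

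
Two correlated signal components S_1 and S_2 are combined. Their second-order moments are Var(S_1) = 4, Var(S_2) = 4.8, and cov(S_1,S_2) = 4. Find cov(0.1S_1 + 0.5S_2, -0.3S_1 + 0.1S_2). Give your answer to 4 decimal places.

cov(0.1S_1 + 0.5S_2, -0.3S_1 + 0.1S_2) = (0.1)(-0.3)Var(S_1) + (0.5)(0.1)Var(S_2) + [(0.1)(0.1) + (0.5)(-0.3)]cov(S_1,S_2)
= -0.03·4 + 0.05·4.8 + -0.14·4 = -0.44

-0.4400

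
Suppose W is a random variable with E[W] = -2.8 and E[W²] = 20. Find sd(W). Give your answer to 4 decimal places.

3.4871

Var(W) = 20 − (-2.8)² = 12.16
sd(W) = √12.16 ≈ 3.4871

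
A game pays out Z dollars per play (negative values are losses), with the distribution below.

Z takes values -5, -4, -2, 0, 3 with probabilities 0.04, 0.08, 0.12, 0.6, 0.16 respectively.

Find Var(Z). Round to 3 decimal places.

E[Z] = (-5)(0.04) + (-4)(0.08) + (-2)(0.12) + (0)(0.6) + (3)(0.16) = -0.28
E[Z²] = (-5)²(0.04) + (-4)²(0.08) + (-2)²(0.12) + (0)²(0.6) + (3)²(0.16) = 4.2
Var(Z) = E[Z²] − (E[Z])² = 4.2 − (-0.28)² = 4.1216

4.122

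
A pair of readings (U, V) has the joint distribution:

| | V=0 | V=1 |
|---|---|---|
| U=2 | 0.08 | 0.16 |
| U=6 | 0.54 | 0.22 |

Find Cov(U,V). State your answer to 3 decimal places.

E[U] = 5.04,  E[V] = 0.38
E[UV] = 1.64
Cov(U,V) = E[UV] − E[U]E[V] = 1.64 − (5.04)(0.38) = -0.2752

-0.275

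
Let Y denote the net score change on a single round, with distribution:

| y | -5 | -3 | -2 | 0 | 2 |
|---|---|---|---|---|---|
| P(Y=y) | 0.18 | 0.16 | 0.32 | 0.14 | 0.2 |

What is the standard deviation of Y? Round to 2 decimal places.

E[Y] = (-5)(0.18) + (-3)(0.16) + (-2)(0.32) + (0)(0.14) + (2)(0.2) = -1.62
E[Y²] = (-5)²(0.18) + (-3)²(0.16) + (-2)²(0.32) + (0)²(0.14) + (2)²(0.2) = 8.02
V(Y) = E[Y²] − (E[Y])² = 8.02 − (-1.62)² = 5.3956
SD(Y) = √5.3956 ≈ 2.32

2.32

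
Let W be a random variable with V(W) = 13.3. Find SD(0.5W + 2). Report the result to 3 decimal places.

1.823

V(0.5W + 2) = (0.5)²·13.3 = 3.325
SD(0.5W + 2) = √3.325 ≈ 1.823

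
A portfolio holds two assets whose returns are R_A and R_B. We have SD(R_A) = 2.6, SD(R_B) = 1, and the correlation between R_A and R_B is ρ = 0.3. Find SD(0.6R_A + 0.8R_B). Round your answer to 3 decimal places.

var(R_A) = (2.6)² = 6.76;  var(R_B) = (1)² = 1
Cov(R_A,R_B) = ρ·SD(R_A)·SD(R_B) = 0.3·2.6·1 = 0.78
var(0.6R_A + 0.8R_B) = (0.6)²·var(R_A) + (0.8)²·var(R_B) + 2·(0.6)·(0.8)·Cov(R_A,R_B)
= 0.36·6.76 + 0.64·1 + 0.96·0.78 = 3.8224
SD(0.6R_A + 0.8R_B) = √3.8224 ≈ 1.955

1.955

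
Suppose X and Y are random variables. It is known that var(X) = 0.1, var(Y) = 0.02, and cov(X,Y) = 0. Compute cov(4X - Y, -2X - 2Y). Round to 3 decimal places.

cov(4X - Y, -2X - 2Y) = (4)(-2)var(X) + (-1)(-2)var(Y) + [(4)(-2) + (-1)(-2)]cov(X,Y)
= -8·0.1 + 2·0.02 + -6·0 = -0.76

-0.760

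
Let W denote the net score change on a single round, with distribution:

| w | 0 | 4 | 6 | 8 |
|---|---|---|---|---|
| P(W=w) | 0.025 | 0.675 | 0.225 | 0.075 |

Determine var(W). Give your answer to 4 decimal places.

2.0775

E[W] = (0)(0.025) + (4)(0.675) + (6)(0.225) + (8)(0.075) = 4.65
E[W²] = (0)²(0.025) + (4)²(0.675) + (6)²(0.225) + (8)²(0.075) = 23.7
var(W) = E[W²] − (E[W])² = 23.7 − (4.65)² = 2.0775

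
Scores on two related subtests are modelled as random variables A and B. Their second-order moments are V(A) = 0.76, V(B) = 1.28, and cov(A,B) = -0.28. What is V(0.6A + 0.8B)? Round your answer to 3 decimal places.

0.824

V(0.6A + 0.8B) = (0.6)²·V(A) + (0.8)²·V(B) + 2·(0.6)·(0.8)·cov(A,B)
= 0.36·0.76 + 0.64·1.28 + 0.96·-0.28 = 0.824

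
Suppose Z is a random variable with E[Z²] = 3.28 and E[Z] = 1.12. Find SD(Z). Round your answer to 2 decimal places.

1.42

var(Z) = 3.28 − (1.12)² = 2.0256
SD(Z) = √2.0256 ≈ 1.42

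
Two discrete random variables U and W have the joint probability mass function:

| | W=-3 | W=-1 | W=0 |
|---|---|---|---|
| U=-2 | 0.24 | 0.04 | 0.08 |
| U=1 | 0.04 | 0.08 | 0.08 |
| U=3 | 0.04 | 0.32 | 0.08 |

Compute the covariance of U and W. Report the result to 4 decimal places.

1.1200

E[U] = 0.8,  E[W] = -1.4
E[UW] = 0
Cov(U,W) = E[UW] − E[U]E[W] = 0 − (0.8)(-1.4) = 1.12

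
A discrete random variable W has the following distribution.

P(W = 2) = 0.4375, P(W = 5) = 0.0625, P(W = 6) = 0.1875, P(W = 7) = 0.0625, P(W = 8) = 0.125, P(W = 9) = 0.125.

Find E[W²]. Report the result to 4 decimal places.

E[W²] = (2)²(0.4375) + (5)²(0.0625) + (6)²(0.1875) + (7)²(0.0625) + (8)²(0.125) + (9)²(0.125) = 31.25

31.2500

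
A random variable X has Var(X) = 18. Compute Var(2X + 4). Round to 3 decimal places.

Var(2X + 4) = (2)²·Var(X) = 4·18 = 72

72.000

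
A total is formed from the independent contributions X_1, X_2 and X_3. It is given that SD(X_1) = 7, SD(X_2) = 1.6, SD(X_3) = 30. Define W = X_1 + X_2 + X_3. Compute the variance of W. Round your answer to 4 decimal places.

951.5600

Var(X_1) = 49, Var(X_2) = 2.56, Var(X_3) = 900
By independence, Var(W) = (1)²Var(X_1) + (1)²Var(X_2) + (1)²Var(X_3)
= (1)²·49 + (1)²·2.56 + (1)²·900 = 951.56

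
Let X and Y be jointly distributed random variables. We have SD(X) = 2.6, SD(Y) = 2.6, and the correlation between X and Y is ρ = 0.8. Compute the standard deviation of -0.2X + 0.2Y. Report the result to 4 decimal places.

V(X) = (2.6)² = 6.76;  V(Y) = (2.6)² = 6.76
Cov(X,Y) = ρ·SD(X)·SD(Y) = 0.8·2.6·2.6 = 5.408
V(-0.2X + 0.2Y) = (-0.2)²·V(X) + (0.2)²·V(Y) + 2·(-0.2)·(0.2)·Cov(X,Y)
= 0.04·6.76 + 0.04·6.76 + -0.08·5.408 = 0.10816
SD(-0.2X + 0.2Y) = √0.10816 ≈ 0.3289

0.3289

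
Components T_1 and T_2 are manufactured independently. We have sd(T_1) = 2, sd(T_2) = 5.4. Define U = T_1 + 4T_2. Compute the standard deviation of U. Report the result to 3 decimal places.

21.692

var(T_1) = 4, var(T_2) = 29.16
By independence, var(U) = (1)²var(T_1) + (4)²var(T_2)
= (1)²·4 + (4)²·29.16 = 470.56
sd(U) = √470.56 ≈ 21.692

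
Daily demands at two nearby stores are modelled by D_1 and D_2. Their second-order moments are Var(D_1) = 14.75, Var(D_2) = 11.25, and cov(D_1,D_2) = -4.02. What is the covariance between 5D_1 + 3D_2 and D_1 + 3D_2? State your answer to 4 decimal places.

cov(5D_1 + 3D_2, D_1 + 3D_2) = (5)(1)Var(D_1) + (3)(3)Var(D_2) + [(5)(3) + (3)(1)]cov(D_1,D_2)
= 5·14.75 + 9·11.25 + 18·-4.02 = 102.64

102.6400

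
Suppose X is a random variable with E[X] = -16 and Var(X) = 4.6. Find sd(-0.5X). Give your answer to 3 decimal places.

Var(-0.5X) = (-0.5)²·4.6 = 1.15
sd(-0.5X) = √1.15 ≈ 1.072

1.072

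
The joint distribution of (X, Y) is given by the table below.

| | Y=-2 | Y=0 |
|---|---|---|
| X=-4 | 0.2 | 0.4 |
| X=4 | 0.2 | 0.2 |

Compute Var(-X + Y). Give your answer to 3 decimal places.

17.600

E[X] = -0.8,  E[Y] = -0.8,  E[XY] = 0
Var(X) = 16 − (-0.8)² = 15.36;  Var(Y) = 1.6 − (-0.8)² = 0.96
Cov(X,Y) = 0 − (-0.8)(-0.8) = -0.64
Var(-X + Y) = (-1)²·15.36 + (1)²·0.96 + 2·(-1)·(1)·-0.64 = 17.6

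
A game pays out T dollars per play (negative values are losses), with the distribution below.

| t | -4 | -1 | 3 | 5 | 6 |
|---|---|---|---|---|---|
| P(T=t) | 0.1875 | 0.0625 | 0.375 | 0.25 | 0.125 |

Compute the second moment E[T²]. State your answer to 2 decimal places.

17.19

E[T²] = (-4)²(0.1875) + (-1)²(0.0625) + (3)²(0.375) + (5)²(0.25) + (6)²(0.125) = 17.1875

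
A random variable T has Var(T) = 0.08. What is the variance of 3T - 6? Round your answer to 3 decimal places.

0.720

Var(3T - 6) = (3)²·Var(T) = 9·0.08 = 0.72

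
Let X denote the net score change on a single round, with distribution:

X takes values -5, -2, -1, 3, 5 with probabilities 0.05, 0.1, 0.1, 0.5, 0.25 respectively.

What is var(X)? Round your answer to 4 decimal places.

E[X] = (-5)(0.05) + (-2)(0.1) + (-1)(0.1) + (3)(0.5) + (5)(0.25) = 2.2
E[X²] = (-5)²(0.05) + (-2)²(0.1) + (-1)²(0.1) + (3)²(0.5) + (5)²(0.25) = 12.5
var(X) = E[X²] − (E[X])² = 12.5 − (2.2)² = 7.66

7.6600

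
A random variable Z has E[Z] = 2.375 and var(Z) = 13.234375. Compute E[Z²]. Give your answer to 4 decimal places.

E[Z²] = var(Z) + (E[Z])² = 13.234375 + (2.375)² = 18.875

18.8750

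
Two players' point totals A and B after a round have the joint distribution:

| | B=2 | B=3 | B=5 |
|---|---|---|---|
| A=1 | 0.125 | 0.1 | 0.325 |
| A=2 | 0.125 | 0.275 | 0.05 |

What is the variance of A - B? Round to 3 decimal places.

2.248

E[A] = 1.45,  E[B] = 3.5,  E[AB] = 4.825
Var(A) = 2.35 − (1.45)² = 0.2475;  Var(B) = 13.75 − (3.5)² = 1.5
cov(A,B) = 4.825 − (1.45)(3.5) = -0.25
Var(A - B) = (1)²·0.2475 + (-1)²·1.5 + 2·(1)·(-1)·-0.25 = 2.2475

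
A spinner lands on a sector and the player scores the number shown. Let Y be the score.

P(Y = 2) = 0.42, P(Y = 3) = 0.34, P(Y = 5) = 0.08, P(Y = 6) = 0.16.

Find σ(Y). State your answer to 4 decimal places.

1.4600

E[Y] = (2)(0.42) + (3)(0.34) + (5)(0.08) + (6)(0.16) = 3.22
E[Y²] = (2)²(0.42) + (3)²(0.34) + (5)²(0.08) + (6)²(0.16) = 12.5
Var(Y) = E[Y²] − (E[Y])² = 12.5 − (3.22)² = 2.1316
σ(Y) = √2.1316 ≈ 1.4600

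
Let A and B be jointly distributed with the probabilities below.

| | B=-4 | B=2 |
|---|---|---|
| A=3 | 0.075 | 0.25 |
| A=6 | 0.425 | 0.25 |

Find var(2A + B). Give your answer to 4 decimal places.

10.5975

E[A] = 5.025,  E[B] = -1,  E[AB] = -6.6
var(A) = 27.225 − (5.025)² = 1.974375;  var(B) = 10 − (-1)² = 9
Cov(A,B) = -6.6 − (5.025)(-1) = -1.575
var(2A + B) = (2)²·1.974375 + (1)²·9 + 2·(2)·(1)·-1.575 = 10.5975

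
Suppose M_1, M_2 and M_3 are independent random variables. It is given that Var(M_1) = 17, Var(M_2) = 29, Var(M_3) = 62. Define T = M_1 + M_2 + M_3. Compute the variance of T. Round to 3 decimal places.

108.000

By independence, Var(T) = (1)²Var(M_1) + (1)²Var(M_2) + (1)²Var(M_3)
= (1)²·17 + (1)²·29 + (1)²·62 = 108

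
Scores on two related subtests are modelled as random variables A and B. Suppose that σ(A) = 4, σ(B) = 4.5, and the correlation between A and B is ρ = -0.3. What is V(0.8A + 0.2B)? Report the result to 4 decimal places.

V(A) = (4)² = 16;  V(B) = (4.5)² = 20.25
Cov(A,B) = ρ·σ(A)·σ(B) = -0.3·4·4.5 = -5.4
V(0.8A + 0.2B) = (0.8)²·V(A) + (0.2)²·V(B) + 2·(0.8)·(0.2)·Cov(A,B)
= 0.64·16 + 0.04·20.25 + 0.32·-5.4 = 9.322

9.3220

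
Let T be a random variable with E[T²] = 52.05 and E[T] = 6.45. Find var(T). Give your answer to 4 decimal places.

10.4475

var(T) = 52.05 − (6.45)² = 10.4475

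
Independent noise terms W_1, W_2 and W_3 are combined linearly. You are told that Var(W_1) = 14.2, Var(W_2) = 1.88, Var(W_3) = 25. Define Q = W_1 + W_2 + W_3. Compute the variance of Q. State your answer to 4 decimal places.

By independence, Var(Q) = (1)²Var(W_1) + (1)²Var(W_2) + (1)²Var(W_3)
= (1)²·14.2 + (1)²·1.88 + (1)²·25 = 41.08

41.0800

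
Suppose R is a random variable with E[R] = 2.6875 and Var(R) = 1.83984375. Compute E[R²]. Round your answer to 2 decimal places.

E[R²] = Var(R) + (E[R])² = 1.83984375 + (2.6875)² = 9.0625

9.06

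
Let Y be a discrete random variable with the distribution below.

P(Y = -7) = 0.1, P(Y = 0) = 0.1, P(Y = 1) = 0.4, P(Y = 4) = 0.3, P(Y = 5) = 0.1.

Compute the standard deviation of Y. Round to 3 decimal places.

E[Y] = (-7)(0.1) + (0)(0.1) + (1)(0.4) + (4)(0.3) + (5)(0.1) = 1.4
E[Y²] = (-7)²(0.1) + (0)²(0.1) + (1)²(0.4) + (4)²(0.3) + (5)²(0.1) = 12.6
var(Y) = E[Y²] − (E[Y])² = 12.6 − (1.4)² = 10.64
SD(Y) = √10.64 ≈ 3.262

3.262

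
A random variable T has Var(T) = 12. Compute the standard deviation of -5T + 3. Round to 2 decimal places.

17.32

Var(-5T + 3) = (-5)²·12 = 300
SD(-5T + 3) = √300 ≈ 17.32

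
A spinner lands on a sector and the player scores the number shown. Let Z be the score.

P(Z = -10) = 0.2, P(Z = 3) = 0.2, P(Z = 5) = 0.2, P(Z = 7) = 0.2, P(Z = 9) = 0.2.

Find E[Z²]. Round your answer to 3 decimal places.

E[Z²] = (-10)²(0.2) + (3)²(0.2) + (5)²(0.2) + (7)²(0.2) + (9)²(0.2) = 52.8

52.800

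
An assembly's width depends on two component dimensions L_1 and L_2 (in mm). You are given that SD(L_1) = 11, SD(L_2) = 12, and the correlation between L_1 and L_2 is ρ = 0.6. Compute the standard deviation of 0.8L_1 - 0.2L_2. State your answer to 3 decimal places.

V(L_1) = (11)² = 121;  V(L_2) = (12)² = 144
cov(L_1,L_2) = ρ·SD(L_1)·SD(L_2) = 0.6·11·12 = 79.2
V(0.8L_1 - 0.2L_2) = (0.8)²·V(L_1) + (-0.2)²·V(L_2) + 2·(0.8)·(-0.2)·cov(L_1,L_2)
= 0.64·121 + 0.04·144 + -0.32·79.2 = 57.856
SD(0.8L_1 - 0.2L_2) = √57.856 ≈ 7.606

7.606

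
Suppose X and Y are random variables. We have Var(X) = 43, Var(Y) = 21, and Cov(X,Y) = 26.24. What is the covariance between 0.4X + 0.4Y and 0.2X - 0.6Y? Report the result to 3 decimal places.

Cov(0.4X + 0.4Y, 0.2X - 0.6Y) = (0.4)(0.2)Var(X) + (0.4)(-0.6)Var(Y) + [(0.4)(-0.6) + (0.4)(0.2)]Cov(X,Y)
= 0.08·43 + -0.24·21 + -0.16·26.24 = -5.7984

-5.798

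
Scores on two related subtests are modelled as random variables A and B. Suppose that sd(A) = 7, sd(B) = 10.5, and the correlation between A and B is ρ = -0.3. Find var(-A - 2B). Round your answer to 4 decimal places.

401.8000

var(A) = (7)² = 49;  var(B) = (10.5)² = 110.25
Cov(A,B) = ρ·sd(A)·sd(B) = -0.3·7·10.5 = -22.05
var(-A - 2B) = (-1)²·var(A) + (-2)²·var(B) + 2·(-1)·(-2)·Cov(A,B)
= 1·49 + 4·110.25 + 4·-22.05 = 401.8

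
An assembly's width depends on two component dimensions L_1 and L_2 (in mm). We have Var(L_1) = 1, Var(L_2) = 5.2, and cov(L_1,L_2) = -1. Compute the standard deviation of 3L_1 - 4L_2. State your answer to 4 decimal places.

Var(3L_1 - 4L_2) = (3)²·Var(L_1) + (-4)²·Var(L_2) + 2·(3)·(-4)·cov(L_1,L_2)
= 9·1 + 16·5.2 + -24·-1 = 116.2
sd(3L_1 - 4L_2) = √116.2 ≈ 10.7796

10.7796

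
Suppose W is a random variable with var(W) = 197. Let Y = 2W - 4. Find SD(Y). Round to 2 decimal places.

28.07

var(2W - 4) = (2)²·197 = 788
SD(Y) = √788 ≈ 28.07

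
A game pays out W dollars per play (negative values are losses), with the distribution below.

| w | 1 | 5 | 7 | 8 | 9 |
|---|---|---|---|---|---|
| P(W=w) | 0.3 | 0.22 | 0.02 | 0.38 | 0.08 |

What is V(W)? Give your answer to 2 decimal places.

E[W] = (1)(0.3) + (5)(0.22) + (7)(0.02) + (8)(0.38) + (9)(0.08) = 5.3
E[W²] = (1)²(0.3) + (5)²(0.22) + (7)²(0.02) + (8)²(0.38) + (9)²(0.08) = 37.58
V(W) = E[W²] − (E[W])² = 37.58 − (5.3)² = 9.49

9.49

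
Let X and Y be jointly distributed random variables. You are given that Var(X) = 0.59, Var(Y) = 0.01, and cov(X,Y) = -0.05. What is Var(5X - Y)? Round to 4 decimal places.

15.2600

Var(5X - Y) = (5)²·Var(X) + (-1)²·Var(Y) + 2·(5)·(-1)·cov(X,Y)
= 25·0.59 + 1·0.01 + -10·-0.05 = 15.26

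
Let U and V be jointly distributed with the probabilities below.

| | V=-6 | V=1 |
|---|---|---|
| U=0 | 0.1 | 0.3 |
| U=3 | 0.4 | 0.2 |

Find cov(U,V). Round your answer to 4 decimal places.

-2.1000

E[U] = 1.8,  E[V] = -2.5
E[UV] = -6.6
cov(U,V) = E[UV] − E[U]E[V] = -6.6 − (1.8)(-2.5) = -2.1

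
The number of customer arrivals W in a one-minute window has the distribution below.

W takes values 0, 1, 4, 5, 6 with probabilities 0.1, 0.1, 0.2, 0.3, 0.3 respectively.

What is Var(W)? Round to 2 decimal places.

3.96

E[W] = (0)(0.1) + (1)(0.1) + (4)(0.2) + (5)(0.3) + (6)(0.3) = 4.2
E[W²] = (0)²(0.1) + (1)²(0.1) + (4)²(0.2) + (5)²(0.3) + (6)²(0.3) = 21.6
Var(W) = E[W²] − (E[W])² = 21.6 − (4.2)² = 3.96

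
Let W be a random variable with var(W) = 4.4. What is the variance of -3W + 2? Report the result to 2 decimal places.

var(-3W + 2) = (-3)²·var(W) = 9·4.4 = 39.6

39.60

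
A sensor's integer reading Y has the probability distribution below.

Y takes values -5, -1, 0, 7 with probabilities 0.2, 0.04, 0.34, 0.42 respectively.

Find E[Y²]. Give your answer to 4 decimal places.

E[Y²] = (-5)²(0.2) + (-1)²(0.04) + (0)²(0.34) + (7)²(0.42) = 25.62

25.6200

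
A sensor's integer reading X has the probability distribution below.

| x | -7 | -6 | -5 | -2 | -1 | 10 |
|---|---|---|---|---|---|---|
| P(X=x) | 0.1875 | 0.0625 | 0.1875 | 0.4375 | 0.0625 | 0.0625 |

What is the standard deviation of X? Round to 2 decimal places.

E[X] = (-7)(0.1875) + (-6)(0.0625) + (-5)(0.1875) + (-2)(0.4375) + (-1)(0.0625) + (10)(0.0625) = -2.9375
E[X²] = (-7)²(0.1875) + (-6)²(0.0625) + (-5)²(0.1875) + (-2)²(0.4375) + (-1)²(0.0625) + (10)²(0.0625) = 24.1875
Var(X) = E[X²] − (E[X])² = 24.1875 − (-2.9375)² = 15.55859375
SD(X) = √15.55859375 ≈ 3.94

3.94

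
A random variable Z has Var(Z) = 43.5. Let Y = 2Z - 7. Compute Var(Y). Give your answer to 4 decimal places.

174.0000

Var(2Z - 7) = (2)²·Var(Z) = 4·43.5 = 174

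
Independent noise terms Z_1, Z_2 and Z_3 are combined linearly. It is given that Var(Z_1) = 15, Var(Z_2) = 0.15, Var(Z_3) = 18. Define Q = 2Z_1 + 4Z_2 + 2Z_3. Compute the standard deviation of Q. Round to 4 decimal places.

By independence, Var(Q) = (2)²Var(Z_1) + (4)²Var(Z_2) + (2)²Var(Z_3)
= (2)²·15 + (4)²·0.15 + (2)²·18 = 134.4
SD(Q) = √134.4 ≈ 11.5931

11.5931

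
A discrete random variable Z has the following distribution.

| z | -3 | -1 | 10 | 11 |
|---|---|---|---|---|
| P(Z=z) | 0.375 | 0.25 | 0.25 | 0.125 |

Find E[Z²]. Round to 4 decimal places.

43.7500

E[Z²] = (-3)²(0.375) + (-1)²(0.25) + (10)²(0.25) + (11)²(0.125) = 43.75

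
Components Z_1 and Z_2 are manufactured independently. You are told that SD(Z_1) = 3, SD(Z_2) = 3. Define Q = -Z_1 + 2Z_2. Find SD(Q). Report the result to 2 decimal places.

Var(Z_1) = 9, Var(Z_2) = 9
By independence, Var(Q) = (-1)²Var(Z_1) + (2)²Var(Z_2)
= (-1)²·9 + (2)²·9 = 45
SD(Q) = √45 ≈ 6.71

6.71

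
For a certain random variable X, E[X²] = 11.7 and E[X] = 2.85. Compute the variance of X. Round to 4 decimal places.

var(X) = 11.7 − (2.85)² = 3.5775

3.5775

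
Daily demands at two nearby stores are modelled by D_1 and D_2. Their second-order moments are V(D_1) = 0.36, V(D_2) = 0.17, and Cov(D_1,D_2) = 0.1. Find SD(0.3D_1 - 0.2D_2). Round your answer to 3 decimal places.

0.165

V(0.3D_1 - 0.2D_2) = (0.3)²·V(D_1) + (-0.2)²·V(D_2) + 2·(0.3)·(-0.2)·Cov(D_1,D_2)
= 0.09·0.36 + 0.04·0.17 + -0.12·0.1 = 0.0272
SD(0.3D_1 - 0.2D_2) = √0.0272 ≈ 0.165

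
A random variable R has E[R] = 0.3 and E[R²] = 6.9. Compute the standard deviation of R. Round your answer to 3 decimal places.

V(R) = 6.9 − (0.3)² = 6.81
σ(R) = √6.81 ≈ 2.610

2.610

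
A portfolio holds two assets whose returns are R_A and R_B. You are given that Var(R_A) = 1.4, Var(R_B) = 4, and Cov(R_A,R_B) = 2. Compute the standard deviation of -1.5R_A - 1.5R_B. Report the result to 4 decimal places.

Var(-1.5R_A - 1.5R_B) = (-1.5)²·Var(R_A) + (-1.5)²·Var(R_B) + 2·(-1.5)·(-1.5)·Cov(R_A,R_B)
= 2.25·1.4 + 2.25·4 + 4.5·2 = 21.15
SD(-1.5R_A - 1.5R_B) = √21.15 ≈ 4.5989

4.5989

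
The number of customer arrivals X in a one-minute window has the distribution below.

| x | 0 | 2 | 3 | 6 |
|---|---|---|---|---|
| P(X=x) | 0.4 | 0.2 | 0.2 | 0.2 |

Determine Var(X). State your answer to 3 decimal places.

4.960

E[X] = (0)(0.4) + (2)(0.2) + (3)(0.2) + (6)(0.2) = 2.2
E[X²] = (0)²(0.4) + (2)²(0.2) + (3)²(0.2) + (6)²(0.2) = 9.8
Var(X) = E[X²] − (E[X])² = 9.8 − (2.2)² = 4.96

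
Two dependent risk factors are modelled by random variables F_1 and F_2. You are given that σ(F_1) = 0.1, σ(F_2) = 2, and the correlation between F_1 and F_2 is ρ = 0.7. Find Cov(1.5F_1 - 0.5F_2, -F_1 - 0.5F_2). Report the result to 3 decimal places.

0.950

Var(F_1) = (0.1)² = 0.01;  Var(F_2) = (2)² = 4
Cov(F_1,F_2) = ρ·σ(F_1)·σ(F_2) = 0.7·0.1·2 = 0.14
Cov(1.5F_1 - 0.5F_2, -F_1 - 0.5F_2) = (1.5)(-1)Var(F_1) + (-0.5)(-0.5)Var(F_2) + [(1.5)(-0.5) + (-0.5)(-1)]Cov(F_1,F_2)
= -1.5·0.01 + 0.25·4 + -0.25·0.14 = 0.95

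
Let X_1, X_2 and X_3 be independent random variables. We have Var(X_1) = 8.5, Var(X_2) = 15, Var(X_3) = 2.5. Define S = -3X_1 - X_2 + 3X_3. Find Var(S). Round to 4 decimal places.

By independence, Var(S) = (-3)²Var(X_1) + (-1)²Var(X_2) + (3)²Var(X_3)
= (-3)²·8.5 + (-1)²·15 + (3)²·2.5 = 114

114.0000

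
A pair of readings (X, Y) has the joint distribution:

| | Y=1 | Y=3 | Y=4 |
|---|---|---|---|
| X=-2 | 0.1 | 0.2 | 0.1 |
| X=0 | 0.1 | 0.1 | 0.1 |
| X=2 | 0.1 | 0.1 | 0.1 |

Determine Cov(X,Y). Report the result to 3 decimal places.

-0.060

E[X] = -0.2,  E[Y] = 2.7
E[XY] = -0.6
Cov(X,Y) = E[XY] − E[X]E[Y] = -0.6 − (-0.2)(2.7) = -0.06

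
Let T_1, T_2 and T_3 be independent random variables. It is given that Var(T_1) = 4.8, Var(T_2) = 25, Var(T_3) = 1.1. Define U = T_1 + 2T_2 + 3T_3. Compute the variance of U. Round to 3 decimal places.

By independence, Var(U) = (1)²Var(T_1) + (2)²Var(T_2) + (3)²Var(T_3)
= (1)²·4.8 + (2)²·25 + (3)²·1.1 = 114.7

114.700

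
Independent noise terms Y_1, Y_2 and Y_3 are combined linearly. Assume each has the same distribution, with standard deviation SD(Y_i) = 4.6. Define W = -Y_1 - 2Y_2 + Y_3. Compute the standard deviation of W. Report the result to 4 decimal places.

11.2677

Var(Y_i) = (4.6)² = 21.16
By independence, Var(W) = (-1)²Var(Y_1) + (-2)²Var(Y_2) + (1)²Var(Y_3)
= (-1)²·21.16 + (-2)²·21.16 + (1)²·21.16 = 126.96
SD(W) = √126.96 ≈ 11.2677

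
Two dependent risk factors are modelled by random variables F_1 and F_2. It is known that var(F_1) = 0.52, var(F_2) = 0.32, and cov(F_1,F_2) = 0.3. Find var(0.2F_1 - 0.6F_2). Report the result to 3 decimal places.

var(0.2F_1 - 0.6F_2) = (0.2)²·var(F_1) + (-0.6)²·var(F_2) + 2·(0.2)·(-0.6)·cov(F_1,F_2)
= 0.04·0.52 + 0.36·0.32 + -0.24·0.3 = 0.064

0.064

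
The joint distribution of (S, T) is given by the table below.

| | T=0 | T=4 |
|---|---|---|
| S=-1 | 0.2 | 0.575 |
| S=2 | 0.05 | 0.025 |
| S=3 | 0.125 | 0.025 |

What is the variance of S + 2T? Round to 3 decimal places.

11.944

E[S] = -0.175,  E[T] = 2.5,  E[ST] = -1.8
Var(S) = 2.425 − (-0.175)² = 2.394375;  Var(T) = 10 − (2.5)² = 3.75
Cov(S,T) = -1.8 − (-0.175)(2.5) = -1.3625
Var(S + 2T) = (1)²·2.394375 + (2)²·3.75 + 2·(1)·(2)·-1.3625 = 11.944375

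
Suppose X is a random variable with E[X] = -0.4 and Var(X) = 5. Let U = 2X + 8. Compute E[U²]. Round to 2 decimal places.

71.84

E[2X + 8] = 2·-0.4 + 8 = 7.2
Var(2X + 8) = (2)²·5 = 20
E[U²] = Var(U) + (E[U])² = 20 + (7.2)² = 71.84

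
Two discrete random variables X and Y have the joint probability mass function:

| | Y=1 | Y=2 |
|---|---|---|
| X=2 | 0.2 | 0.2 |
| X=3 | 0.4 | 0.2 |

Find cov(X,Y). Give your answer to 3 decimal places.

E[X] = 2.6,  E[Y] = 1.4
E[XY] = 3.6
cov(X,Y) = E[XY] − E[X]E[Y] = 3.6 − (2.6)(1.4) = -0.04

-0.040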